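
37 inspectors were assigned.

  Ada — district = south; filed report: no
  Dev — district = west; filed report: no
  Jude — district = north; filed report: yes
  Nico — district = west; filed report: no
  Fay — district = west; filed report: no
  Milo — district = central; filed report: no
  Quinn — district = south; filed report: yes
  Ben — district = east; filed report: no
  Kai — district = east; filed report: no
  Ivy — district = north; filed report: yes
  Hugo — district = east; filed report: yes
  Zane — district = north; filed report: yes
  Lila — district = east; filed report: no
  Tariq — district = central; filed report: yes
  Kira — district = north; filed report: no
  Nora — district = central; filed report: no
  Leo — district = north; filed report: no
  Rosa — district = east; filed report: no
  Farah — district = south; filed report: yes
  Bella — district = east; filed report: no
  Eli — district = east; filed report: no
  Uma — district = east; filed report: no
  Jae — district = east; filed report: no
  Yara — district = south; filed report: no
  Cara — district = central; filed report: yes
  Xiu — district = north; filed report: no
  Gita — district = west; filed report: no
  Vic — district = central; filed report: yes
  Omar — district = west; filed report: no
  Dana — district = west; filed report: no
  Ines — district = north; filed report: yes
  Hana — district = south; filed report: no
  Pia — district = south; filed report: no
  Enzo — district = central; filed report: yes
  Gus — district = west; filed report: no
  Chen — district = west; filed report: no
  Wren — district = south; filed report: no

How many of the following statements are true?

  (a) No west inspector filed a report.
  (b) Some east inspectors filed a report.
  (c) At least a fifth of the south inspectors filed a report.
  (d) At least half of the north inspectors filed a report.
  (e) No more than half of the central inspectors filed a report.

4

(a) west: |A| = 8, |A ∩ B| = 0; needs A ∩ B = ∅ (|A ∩ B| = 0) — true.
(b) east: |A| = 9, |A ∩ B| = 1; needs A ∩ B ≠ ∅ (|A ∩ B| ≥ 1) — true.
(c) south: |A| = 7, |A ∩ B| = 2; needs |A ∩ B| / |A| ≥ 1/5 — true.
(d) north: |A| = 7, |A ∩ B| = 4; needs |A ∩ B| ≥ |A ∖ B| — true.
(e) central: |A| = 6, |A ∩ B| = 4; needs |A ∩ B| ≤ |A ∖ B| — false.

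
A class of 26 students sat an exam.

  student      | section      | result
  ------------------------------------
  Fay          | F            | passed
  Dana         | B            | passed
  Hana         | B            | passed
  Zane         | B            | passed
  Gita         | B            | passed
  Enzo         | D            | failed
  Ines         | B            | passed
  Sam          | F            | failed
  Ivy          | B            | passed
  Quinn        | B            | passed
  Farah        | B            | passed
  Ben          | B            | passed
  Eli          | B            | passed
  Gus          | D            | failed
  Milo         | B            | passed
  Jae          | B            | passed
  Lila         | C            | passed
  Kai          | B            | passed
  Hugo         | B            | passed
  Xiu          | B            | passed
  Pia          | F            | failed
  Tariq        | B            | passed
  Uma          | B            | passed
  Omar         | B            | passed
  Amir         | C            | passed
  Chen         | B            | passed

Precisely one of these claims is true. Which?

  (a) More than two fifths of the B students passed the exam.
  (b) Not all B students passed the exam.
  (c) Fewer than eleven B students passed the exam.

|A| = 19, |A ∩ B| = 19, |A ∖ B| = 0.
(a) requires |A ∩ B| / |A| > 2/5: true.
(b) requires A ⊄ B (|A ∖ B| ≥ 1): false.
(c) requires |A ∩ B| < 11: false.

(a)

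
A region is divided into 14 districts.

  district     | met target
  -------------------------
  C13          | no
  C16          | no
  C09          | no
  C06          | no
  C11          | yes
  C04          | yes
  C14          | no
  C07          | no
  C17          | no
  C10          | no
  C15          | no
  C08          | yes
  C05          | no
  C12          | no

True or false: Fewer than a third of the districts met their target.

Truth condition: |A ∩ B| / |A| < 1/3.
A (the restrictor) = {C13, C16, C09, C06, C11, C04, C14, C07, C17, C10, C15, C08, C05, C12}, |A| = 14.
A ∩ B = {C11, C04, C08}, so |A ∩ B| = 3.
A ∖ B = {C13, C16, C09, C06, C14, C07, C17, C10, C15, C05, C12}, so |A ∖ B| = 11.
|A ∩ B|/|A| = 3/14, so the statement is true.

True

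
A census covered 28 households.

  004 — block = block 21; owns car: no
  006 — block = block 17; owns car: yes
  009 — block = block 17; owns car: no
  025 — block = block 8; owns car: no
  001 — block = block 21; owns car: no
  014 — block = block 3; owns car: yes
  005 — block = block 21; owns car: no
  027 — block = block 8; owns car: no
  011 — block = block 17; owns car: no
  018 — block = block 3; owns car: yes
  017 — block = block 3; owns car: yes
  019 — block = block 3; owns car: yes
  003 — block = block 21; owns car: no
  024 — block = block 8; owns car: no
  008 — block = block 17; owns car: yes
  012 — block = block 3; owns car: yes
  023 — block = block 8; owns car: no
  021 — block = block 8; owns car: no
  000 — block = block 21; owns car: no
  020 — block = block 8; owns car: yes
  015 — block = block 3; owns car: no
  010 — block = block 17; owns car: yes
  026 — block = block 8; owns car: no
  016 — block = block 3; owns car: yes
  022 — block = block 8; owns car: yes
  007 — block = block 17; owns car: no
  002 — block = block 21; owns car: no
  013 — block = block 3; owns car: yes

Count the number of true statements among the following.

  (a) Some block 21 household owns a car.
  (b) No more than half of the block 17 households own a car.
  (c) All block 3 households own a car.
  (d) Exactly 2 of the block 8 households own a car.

2

(a) block 21: |A| = 6, |A ∩ B| = 0; needs A ∩ B ≠ ∅ (|A ∩ B| ≥ 1) — false.
(b) block 17: |A| = 6, |A ∩ B| = 3; needs |A ∩ B| ≤ |A ∖ B| — true.
(c) block 3: |A| = 8, |A ∩ B| = 7; needs A ⊆ B, i.e. every element of A is in B (|A ∖ B| = 0) — false.
(d) block 8: |A| = 8, |A ∩ B| = 2; needs |A ∩ B| = 2 — true.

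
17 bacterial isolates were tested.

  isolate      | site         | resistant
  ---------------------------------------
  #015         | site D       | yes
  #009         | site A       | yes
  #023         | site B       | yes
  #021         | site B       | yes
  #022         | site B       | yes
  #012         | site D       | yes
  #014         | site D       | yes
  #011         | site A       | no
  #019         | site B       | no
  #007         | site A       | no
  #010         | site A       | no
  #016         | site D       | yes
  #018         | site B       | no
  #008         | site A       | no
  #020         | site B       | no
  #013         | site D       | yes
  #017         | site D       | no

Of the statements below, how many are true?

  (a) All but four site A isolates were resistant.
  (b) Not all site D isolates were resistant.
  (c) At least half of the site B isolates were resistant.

(a) site A: |A| = 5, |A ∩ B| = 1; needs |A ∖ B| = 4 — true.
(b) site D: |A| = 6, |A ∩ B| = 5; needs A ⊄ B (|A ∖ B| ≥ 1) — true.
(c) site B: |A| = 6, |A ∩ B| = 3; needs |A ∩ B| ≥ |A ∖ B| — true.

3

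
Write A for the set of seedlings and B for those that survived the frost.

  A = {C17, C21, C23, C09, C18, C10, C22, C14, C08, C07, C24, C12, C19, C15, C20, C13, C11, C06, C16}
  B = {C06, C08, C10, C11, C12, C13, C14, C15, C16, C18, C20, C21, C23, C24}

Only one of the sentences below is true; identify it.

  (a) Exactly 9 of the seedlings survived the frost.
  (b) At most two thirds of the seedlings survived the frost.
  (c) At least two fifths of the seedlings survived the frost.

|A| = 19, |A ∩ B| = 14, |A ∖ B| = 5.
(a) requires |A ∩ B| = 9: false.
(b) requires |A ∩ B| / |A| ≤ 2/3: false.
(c) requires |A ∩ B| / |A| ≥ 2/5: true.

(c)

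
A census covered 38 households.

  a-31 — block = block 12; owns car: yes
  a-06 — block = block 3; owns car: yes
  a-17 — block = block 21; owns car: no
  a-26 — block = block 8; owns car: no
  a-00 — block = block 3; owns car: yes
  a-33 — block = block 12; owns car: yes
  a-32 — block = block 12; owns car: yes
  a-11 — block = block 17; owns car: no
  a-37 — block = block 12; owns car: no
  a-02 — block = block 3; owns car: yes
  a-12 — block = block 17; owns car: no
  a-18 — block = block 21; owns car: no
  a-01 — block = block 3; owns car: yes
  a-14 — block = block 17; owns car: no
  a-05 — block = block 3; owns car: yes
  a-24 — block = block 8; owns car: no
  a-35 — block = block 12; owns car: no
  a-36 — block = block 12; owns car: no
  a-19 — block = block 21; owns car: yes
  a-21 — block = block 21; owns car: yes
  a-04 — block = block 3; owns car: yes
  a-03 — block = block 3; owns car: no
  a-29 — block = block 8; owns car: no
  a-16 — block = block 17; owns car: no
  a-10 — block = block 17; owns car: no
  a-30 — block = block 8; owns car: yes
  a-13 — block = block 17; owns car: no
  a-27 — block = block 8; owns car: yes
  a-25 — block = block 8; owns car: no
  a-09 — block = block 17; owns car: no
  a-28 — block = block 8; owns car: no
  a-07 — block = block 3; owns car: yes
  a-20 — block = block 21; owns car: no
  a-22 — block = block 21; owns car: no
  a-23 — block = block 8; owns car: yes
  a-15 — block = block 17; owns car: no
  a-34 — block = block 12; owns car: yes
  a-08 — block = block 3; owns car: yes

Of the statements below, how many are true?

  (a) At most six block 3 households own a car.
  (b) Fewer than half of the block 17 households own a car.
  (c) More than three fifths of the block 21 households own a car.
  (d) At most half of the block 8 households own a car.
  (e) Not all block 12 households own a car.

3

(a) block 3: |A| = 9, |A ∩ B| = 8; needs |A ∩ B| ≤ 6 — false.
(b) block 17: |A| = 8, |A ∩ B| = 0; needs |A ∩ B| < |A ∖ B| — true.
(c) block 21: |A| = 6, |A ∩ B| = 2; needs |A ∩ B| / |A| > 3/5 — false.
(d) block 8: |A| = 8, |A ∩ B| = 3; needs |A ∩ B| ≤ |A ∖ B| — true.
(e) block 12: |A| = 7, |A ∩ B| = 4; needs A ⊄ B (|A ∖ B| ≥ 1) — true.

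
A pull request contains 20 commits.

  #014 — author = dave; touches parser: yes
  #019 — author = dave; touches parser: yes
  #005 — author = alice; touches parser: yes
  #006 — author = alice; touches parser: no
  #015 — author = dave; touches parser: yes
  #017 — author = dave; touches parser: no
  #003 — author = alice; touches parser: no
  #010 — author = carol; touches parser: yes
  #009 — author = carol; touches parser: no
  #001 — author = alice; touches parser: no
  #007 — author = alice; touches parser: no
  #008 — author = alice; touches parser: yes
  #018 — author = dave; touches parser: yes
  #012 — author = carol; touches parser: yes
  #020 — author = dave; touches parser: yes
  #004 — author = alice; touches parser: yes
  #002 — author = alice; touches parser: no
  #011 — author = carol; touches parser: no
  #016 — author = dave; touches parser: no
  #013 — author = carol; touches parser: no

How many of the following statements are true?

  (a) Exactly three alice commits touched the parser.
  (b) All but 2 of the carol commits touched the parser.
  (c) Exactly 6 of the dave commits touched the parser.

1

(a) alice: |A| = 8, |A ∩ B| = 3; needs |A ∩ B| = 3 — true.
(b) carol: |A| = 5, |A ∩ B| = 2; needs |A ∖ B| = 2 — false.
(c) dave: |A| = 7, |A ∩ B| = 5; needs |A ∩ B| = 6 — false.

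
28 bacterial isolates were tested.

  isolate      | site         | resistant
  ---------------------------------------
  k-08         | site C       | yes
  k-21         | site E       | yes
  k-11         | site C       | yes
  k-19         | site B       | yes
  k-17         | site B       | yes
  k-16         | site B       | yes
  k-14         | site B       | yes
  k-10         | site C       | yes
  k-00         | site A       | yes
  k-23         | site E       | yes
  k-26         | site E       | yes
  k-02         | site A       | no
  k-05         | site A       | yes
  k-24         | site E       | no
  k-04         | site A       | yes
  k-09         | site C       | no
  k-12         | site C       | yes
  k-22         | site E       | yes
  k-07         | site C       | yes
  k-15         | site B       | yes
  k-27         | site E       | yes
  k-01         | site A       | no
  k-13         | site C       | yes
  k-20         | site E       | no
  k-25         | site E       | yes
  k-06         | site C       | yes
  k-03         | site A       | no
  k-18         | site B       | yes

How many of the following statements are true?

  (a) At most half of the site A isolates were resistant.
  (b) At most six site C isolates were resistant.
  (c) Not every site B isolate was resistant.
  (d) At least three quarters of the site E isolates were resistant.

2

(a) site A: |A| = 6, |A ∩ B| = 3; needs |A ∩ B| ≤ |A ∖ B| — true.
(b) site C: |A| = 8, |A ∩ B| = 7; needs |A ∩ B| ≤ 6 — false.
(c) site B: |A| = 6, |A ∩ B| = 6; needs A ⊄ B (|A ∖ B| ≥ 1) — false.
(d) site E: |A| = 8, |A ∩ B| = 6; needs |A ∩ B| / |A| ≥ 3/4 — true.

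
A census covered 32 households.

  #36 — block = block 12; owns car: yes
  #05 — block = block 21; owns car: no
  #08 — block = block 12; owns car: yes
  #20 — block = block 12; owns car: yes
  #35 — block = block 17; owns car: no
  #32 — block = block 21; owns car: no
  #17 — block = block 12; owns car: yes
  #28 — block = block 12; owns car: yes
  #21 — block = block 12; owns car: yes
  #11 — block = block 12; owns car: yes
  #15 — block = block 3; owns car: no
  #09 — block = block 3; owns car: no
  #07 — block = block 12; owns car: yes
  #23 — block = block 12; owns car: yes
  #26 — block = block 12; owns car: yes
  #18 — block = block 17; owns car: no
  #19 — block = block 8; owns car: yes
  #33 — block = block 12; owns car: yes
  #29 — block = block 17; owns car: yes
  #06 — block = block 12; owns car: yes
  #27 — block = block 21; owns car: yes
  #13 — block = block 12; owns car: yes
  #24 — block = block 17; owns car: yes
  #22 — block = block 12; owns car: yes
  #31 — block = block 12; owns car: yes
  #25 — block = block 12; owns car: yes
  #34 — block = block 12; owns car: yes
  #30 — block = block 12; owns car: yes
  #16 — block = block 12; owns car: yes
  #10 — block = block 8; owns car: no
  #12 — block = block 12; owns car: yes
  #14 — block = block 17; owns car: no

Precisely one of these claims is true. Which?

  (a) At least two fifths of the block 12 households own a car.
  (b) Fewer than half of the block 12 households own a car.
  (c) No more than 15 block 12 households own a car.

|A| = 20, |A ∩ B| = 20, |A ∖ B| = 0.
(a) requires |A ∩ B| / |A| ≥ 2/5: true.
(b) requires |A ∩ B| < |A ∖ B|: false.
(c) requires |A ∩ B| ≤ 15: false.

(a)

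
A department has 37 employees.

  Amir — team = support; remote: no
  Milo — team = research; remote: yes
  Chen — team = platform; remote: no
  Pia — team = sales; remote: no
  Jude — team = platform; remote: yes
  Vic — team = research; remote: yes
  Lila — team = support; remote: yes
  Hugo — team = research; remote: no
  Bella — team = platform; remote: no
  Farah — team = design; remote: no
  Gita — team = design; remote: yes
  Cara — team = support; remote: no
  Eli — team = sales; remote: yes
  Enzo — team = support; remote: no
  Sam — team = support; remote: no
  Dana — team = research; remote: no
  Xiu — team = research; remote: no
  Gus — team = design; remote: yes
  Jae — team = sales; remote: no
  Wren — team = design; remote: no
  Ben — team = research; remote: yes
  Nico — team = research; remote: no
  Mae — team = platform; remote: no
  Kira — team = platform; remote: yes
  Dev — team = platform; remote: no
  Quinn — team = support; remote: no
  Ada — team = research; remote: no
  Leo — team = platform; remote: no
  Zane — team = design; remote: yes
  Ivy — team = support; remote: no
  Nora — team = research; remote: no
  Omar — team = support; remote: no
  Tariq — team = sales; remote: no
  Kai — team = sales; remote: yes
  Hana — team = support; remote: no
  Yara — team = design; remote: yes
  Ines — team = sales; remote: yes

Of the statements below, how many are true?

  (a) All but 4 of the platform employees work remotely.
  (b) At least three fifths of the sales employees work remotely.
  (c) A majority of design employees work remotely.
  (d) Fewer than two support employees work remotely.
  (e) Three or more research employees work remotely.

3

(a) platform: |A| = 7, |A ∩ B| = 2; needs |A ∖ B| = 4 — false.
(b) sales: |A| = 6, |A ∩ B| = 3; needs |A ∩ B| / |A| ≥ 3/5 — false.
(c) design: |A| = 6, |A ∩ B| = 4; needs |A ∩ B| > |A ∖ B| — true.
(d) support: |A| = 9, |A ∩ B| = 1; needs |A ∩ B| < 2 — true.
(e) research: |A| = 9, |A ∩ B| = 3; needs |A ∩ B| ≥ 3 — true.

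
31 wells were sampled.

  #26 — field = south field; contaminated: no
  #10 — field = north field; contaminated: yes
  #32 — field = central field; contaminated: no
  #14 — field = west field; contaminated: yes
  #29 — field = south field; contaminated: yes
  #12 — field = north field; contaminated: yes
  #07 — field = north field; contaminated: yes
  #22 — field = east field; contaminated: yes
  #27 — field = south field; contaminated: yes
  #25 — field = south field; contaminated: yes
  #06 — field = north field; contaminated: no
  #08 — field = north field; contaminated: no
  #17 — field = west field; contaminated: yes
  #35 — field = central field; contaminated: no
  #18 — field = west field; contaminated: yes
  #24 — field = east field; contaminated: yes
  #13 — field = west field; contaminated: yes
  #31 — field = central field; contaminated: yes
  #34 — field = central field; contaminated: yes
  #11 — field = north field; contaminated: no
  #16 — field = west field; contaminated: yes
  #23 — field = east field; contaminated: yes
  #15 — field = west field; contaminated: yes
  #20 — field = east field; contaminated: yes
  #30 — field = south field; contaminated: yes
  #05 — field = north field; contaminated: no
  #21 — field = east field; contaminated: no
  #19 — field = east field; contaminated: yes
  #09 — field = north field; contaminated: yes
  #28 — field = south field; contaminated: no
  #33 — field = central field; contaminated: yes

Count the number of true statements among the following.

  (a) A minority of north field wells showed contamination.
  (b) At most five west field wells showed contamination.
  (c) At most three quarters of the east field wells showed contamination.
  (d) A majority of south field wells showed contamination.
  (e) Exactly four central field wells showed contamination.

1

(a) north field: |A| = 8, |A ∩ B| = 4; needs |A ∩ B| < |A ∖ B| — false.
(b) west field: |A| = 6, |A ∩ B| = 6; needs |A ∩ B| ≤ 5 — false.
(c) east field: |A| = 6, |A ∩ B| = 5; needs |A ∩ B| / |A| ≤ 3/4 — false.
(d) south field: |A| = 6, |A ∩ B| = 4; needs |A ∩ B| > |A ∖ B| — true.
(e) central field: |A| = 5, |A ∩ B| = 3; needs |A ∩ B| = 4 — false.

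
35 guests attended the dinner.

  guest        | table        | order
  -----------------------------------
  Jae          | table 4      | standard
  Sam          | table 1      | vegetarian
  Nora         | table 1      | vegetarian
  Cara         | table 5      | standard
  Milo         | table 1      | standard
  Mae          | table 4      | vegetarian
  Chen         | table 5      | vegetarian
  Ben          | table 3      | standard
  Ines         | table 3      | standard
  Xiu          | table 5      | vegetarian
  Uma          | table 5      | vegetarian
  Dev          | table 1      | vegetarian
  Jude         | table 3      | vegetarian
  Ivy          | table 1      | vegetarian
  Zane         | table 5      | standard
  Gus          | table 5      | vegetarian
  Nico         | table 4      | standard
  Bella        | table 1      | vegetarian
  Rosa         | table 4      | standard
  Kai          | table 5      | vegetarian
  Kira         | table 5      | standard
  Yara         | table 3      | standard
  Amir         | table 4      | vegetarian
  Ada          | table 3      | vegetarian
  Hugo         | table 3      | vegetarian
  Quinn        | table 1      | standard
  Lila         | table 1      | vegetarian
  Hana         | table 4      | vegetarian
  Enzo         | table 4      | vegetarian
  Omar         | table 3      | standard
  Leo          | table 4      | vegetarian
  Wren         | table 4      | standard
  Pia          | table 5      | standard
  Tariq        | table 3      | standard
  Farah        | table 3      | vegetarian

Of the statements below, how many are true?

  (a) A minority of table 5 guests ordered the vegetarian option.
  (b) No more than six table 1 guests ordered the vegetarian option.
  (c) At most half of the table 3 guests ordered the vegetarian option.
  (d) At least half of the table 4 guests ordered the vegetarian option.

3

(a) table 5: |A| = 9, |A ∩ B| = 5; needs |A ∩ B| < |A ∖ B| — false.
(b) table 1: |A| = 8, |A ∩ B| = 6; needs |A ∩ B| ≤ 6 — true.
(c) table 3: |A| = 9, |A ∩ B| = 4; needs |A ∩ B| ≤ |A ∖ B| — true.
(d) table 4: |A| = 9, |A ∩ B| = 5; needs |A ∩ B| ≥ |A ∖ B| — true.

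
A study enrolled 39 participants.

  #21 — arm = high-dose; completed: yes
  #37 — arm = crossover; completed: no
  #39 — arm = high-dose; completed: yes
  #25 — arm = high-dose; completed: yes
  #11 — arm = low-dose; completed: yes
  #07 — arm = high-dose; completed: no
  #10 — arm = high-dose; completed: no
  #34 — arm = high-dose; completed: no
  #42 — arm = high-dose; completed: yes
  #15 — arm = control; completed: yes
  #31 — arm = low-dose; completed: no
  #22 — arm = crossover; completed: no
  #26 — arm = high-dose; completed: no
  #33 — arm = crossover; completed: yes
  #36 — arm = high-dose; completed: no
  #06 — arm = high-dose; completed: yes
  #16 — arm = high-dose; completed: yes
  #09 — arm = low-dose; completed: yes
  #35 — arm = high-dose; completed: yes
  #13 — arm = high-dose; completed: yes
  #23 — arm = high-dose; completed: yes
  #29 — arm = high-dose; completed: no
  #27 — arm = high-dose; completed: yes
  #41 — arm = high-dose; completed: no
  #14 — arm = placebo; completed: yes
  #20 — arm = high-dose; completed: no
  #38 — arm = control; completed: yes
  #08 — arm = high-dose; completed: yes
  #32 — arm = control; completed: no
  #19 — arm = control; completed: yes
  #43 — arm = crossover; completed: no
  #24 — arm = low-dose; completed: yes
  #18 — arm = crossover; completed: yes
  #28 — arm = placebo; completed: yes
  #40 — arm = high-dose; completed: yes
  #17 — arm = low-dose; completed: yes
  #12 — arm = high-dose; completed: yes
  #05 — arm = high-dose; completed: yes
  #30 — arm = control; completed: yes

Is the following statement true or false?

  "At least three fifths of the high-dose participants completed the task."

The determiner here denotes the relation: |A ∩ B| / |A| ≥ 3/5.
|A| = 22, |A ∩ B| = 14, |A ∖ B| = 8.
|A ∩ B|/|A| = 14/22, so the statement is true.

True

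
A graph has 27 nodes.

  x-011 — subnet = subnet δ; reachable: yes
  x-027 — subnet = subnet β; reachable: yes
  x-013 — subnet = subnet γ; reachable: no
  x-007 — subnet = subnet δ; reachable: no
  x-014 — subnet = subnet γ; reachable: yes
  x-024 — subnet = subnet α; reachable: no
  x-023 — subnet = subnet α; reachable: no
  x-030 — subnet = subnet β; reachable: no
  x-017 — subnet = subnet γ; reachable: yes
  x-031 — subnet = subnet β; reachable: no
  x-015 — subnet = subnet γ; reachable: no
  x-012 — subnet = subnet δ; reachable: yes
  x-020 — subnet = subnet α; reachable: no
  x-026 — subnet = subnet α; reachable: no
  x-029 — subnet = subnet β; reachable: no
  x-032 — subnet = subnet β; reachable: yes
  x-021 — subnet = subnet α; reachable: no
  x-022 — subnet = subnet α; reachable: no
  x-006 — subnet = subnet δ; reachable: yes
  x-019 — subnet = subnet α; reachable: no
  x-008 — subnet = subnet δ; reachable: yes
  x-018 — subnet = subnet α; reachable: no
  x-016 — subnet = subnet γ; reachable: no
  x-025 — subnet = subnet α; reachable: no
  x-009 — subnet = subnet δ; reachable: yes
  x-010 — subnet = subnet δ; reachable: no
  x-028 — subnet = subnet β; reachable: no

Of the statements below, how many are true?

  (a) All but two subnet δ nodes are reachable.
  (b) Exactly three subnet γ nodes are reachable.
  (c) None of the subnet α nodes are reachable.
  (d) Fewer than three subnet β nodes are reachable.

(a) subnet δ: |A| = 7, |A ∩ B| = 5; needs |A ∖ B| = 2 — true.
(b) subnet γ: |A| = 5, |A ∩ B| = 2; needs |A ∩ B| = 3 — false.
(c) subnet α: |A| = 9, |A ∩ B| = 0; needs A ∩ B = ∅ (|A ∩ B| = 0) — true.
(d) subnet β: |A| = 6, |A ∩ B| = 2; needs |A ∩ B| < 3 — true.

3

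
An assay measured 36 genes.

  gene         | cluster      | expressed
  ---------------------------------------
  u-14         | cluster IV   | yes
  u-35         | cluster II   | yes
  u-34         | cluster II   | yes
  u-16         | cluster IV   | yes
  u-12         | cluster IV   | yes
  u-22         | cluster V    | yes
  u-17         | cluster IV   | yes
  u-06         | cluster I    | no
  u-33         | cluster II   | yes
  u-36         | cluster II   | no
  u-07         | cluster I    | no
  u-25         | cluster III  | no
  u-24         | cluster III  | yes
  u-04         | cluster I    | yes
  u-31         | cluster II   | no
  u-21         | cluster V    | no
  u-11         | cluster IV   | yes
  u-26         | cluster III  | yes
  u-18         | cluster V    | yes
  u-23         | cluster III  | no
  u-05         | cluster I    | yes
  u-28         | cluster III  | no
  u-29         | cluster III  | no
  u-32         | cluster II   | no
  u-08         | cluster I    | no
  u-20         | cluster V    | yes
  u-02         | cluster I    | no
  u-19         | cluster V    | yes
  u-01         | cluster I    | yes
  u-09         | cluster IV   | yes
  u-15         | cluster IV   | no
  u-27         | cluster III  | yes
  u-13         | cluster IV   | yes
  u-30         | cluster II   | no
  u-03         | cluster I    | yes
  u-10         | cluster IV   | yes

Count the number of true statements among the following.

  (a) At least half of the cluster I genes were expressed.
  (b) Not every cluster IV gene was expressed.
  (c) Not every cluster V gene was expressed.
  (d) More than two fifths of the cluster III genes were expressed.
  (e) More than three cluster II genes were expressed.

4

(a) cluster I: |A| = 8, |A ∩ B| = 4; needs |A ∩ B| ≥ |A ∖ B| — true.
(b) cluster IV: |A| = 9, |A ∩ B| = 8; needs A ⊄ B (|A ∖ B| ≥ 1) — true.
(c) cluster V: |A| = 5, |A ∩ B| = 4; needs A ⊄ B (|A ∖ B| ≥ 1) — true.
(d) cluster III: |A| = 7, |A ∩ B| = 3; needs |A ∩ B| / |A| > 2/5 — true.
(e) cluster II: |A| = 7, |A ∩ B| = 3; needs |A ∩ B| > 3 — false.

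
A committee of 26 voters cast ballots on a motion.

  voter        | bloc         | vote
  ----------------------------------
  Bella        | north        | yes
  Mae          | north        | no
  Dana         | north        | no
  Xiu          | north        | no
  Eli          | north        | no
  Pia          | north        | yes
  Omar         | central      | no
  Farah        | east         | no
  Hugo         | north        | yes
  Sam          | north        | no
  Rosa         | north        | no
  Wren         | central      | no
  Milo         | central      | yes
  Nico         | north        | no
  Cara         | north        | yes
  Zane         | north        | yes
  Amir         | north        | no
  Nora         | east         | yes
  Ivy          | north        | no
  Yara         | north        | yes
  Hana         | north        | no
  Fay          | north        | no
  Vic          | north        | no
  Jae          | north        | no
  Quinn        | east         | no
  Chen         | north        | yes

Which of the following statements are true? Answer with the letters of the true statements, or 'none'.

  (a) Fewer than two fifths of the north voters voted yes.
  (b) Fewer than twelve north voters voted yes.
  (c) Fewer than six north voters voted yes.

(a), (b)

|A| = 20, |A ∩ B| = 7, |A ∖ B| = 13.
(a) |A ∩ B| / |A| < 2/5: holds.
(b) |A ∩ B| < 12: holds.
(c) |A ∩ B| < 6: fails.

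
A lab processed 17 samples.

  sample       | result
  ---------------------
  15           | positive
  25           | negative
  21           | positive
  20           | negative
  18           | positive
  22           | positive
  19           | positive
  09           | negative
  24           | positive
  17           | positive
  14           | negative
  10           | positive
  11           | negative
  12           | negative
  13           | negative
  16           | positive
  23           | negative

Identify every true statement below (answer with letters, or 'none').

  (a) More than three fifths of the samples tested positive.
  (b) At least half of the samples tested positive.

|A| = 17, |A ∩ B| = 9, |A ∖ B| = 8.
(a) |A ∩ B| / |A| > 3/5: fails.
(b) |A ∩ B| ≥ |A ∖ B|: holds.

(b)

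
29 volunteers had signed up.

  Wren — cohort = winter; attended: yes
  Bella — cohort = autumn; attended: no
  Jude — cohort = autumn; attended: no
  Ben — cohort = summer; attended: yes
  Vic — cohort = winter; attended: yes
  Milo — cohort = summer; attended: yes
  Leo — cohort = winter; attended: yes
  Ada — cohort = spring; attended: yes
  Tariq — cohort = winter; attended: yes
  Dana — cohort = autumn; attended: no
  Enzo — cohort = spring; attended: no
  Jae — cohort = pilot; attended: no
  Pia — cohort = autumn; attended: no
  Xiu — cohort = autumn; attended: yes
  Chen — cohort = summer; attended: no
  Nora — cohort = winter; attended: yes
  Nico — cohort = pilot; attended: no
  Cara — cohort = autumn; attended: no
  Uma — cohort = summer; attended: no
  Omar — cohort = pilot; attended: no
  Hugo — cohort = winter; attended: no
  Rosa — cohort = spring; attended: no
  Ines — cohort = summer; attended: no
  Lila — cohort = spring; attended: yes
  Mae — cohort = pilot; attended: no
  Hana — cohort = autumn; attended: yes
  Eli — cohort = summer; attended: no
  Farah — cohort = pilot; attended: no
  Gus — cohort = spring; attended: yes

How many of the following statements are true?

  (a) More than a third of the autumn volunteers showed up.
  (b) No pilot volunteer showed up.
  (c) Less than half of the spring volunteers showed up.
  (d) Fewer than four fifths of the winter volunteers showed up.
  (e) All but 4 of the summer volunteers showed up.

2

(a) autumn: |A| = 7, |A ∩ B| = 2; needs |A ∩ B| / |A| > 1/3 — false.
(b) pilot: |A| = 5, |A ∩ B| = 0; needs A ∩ B = ∅ (|A ∩ B| = 0) — true.
(c) spring: |A| = 5, |A ∩ B| = 3; needs |A ∩ B| < |A ∖ B| — false.
(d) winter: |A| = 6, |A ∩ B| = 5; needs |A ∩ B| / |A| < 4/5 — false.
(e) summer: |A| = 6, |A ∩ B| = 2; needs |A ∖ B| = 4 — true.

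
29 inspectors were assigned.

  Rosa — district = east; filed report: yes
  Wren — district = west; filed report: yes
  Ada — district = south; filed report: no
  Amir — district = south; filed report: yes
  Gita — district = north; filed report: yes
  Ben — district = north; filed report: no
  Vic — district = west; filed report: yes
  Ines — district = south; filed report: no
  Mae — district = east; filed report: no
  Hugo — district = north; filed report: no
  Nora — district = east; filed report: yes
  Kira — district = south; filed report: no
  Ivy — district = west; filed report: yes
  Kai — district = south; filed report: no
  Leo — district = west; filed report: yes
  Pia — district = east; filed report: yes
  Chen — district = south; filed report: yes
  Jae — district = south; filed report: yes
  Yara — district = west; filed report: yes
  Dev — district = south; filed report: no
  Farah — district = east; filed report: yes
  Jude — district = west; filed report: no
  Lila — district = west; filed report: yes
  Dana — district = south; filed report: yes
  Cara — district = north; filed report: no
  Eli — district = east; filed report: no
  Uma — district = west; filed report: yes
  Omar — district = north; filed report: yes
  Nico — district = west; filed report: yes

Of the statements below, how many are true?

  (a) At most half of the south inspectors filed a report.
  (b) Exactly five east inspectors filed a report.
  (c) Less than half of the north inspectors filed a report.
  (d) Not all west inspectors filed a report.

(a) south: |A| = 9, |A ∩ B| = 4; needs |A ∩ B| ≤ |A ∖ B| — true.
(b) east: |A| = 6, |A ∩ B| = 4; needs |A ∩ B| = 5 — false.
(c) north: |A| = 5, |A ∩ B| = 2; needs |A ∩ B| < |A ∖ B| — true.
(d) west: |A| = 9, |A ∩ B| = 8; needs A ⊄ B (|A ∖ B| ≥ 1) — true.

3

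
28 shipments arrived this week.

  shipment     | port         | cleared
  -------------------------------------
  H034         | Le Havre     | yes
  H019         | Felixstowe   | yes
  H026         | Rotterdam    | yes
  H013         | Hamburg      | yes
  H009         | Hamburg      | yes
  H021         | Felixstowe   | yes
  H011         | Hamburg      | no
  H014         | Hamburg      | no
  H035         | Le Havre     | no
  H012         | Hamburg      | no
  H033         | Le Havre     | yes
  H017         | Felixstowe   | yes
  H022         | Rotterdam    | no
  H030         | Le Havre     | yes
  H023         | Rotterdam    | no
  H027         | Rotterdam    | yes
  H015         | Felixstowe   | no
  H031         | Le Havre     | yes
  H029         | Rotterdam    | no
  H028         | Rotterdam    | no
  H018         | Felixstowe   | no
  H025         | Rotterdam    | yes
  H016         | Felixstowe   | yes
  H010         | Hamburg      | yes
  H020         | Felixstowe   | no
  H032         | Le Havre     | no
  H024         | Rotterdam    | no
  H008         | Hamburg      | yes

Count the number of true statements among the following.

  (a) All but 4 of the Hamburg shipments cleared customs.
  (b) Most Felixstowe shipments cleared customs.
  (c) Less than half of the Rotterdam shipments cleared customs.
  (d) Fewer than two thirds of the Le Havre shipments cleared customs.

2

(a) Hamburg: |A| = 7, |A ∩ B| = 4; needs |A ∖ B| = 4 — false.
(b) Felixstowe: |A| = 7, |A ∩ B| = 4; needs |A ∩ B| > |A ∖ B| — true.
(c) Rotterdam: |A| = 8, |A ∩ B| = 3; needs |A ∩ B| < |A ∖ B| — true.
(d) Le Havre: |A| = 6, |A ∩ B| = 4; needs |A ∩ B| / |A| < 2/3 — false.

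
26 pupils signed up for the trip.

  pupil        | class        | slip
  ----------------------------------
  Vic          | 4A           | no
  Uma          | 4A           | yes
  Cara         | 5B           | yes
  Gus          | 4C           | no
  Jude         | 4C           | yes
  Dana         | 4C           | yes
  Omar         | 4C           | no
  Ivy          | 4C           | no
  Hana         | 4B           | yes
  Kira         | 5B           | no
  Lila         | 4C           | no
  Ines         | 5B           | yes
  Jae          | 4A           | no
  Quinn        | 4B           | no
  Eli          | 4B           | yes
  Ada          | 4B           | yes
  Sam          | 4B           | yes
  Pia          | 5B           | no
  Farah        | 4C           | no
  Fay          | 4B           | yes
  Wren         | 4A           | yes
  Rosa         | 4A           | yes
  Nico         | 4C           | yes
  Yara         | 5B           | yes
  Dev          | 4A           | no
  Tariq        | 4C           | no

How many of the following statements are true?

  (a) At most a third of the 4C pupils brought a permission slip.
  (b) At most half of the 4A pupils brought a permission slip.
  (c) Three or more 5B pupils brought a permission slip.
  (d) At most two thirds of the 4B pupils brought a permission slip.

(a) 4C: |A| = 9, |A ∩ B| = 3; needs |A ∩ B| / |A| ≤ 1/3 — true.
(b) 4A: |A| = 6, |A ∩ B| = 3; needs |A ∩ B| ≤ |A ∖ B| — true.
(c) 5B: |A| = 5, |A ∩ B| = 3; needs |A ∩ B| ≥ 3 — true.
(d) 4B: |A| = 6, |A ∩ B| = 5; needs |A ∩ B| / |A| ≤ 2/3 — false.

3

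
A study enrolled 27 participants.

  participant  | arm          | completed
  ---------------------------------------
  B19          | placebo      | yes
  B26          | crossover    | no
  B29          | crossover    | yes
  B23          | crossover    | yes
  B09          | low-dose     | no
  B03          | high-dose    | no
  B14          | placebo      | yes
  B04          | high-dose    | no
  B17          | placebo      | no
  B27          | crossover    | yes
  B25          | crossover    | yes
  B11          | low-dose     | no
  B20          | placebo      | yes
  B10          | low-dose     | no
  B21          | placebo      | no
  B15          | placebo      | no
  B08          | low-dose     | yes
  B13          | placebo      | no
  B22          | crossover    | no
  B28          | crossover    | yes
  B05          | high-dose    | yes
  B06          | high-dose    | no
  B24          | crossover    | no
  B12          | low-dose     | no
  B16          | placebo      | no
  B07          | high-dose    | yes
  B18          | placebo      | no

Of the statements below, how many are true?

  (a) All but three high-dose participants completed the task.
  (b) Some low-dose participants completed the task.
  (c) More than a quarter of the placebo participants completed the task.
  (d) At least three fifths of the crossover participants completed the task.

4

(a) high-dose: |A| = 5, |A ∩ B| = 2; needs |A ∖ B| = 3 — true.
(b) low-dose: |A| = 5, |A ∩ B| = 1; needs A ∩ B ≠ ∅ (|A ∩ B| ≥ 1) — true.
(c) placebo: |A| = 9, |A ∩ B| = 3; needs |A ∩ B| / |A| > 1/4 — true.
(d) crossover: |A| = 8, |A ∩ B| = 5; needs |A ∩ B| / |A| ≥ 3/5 — true.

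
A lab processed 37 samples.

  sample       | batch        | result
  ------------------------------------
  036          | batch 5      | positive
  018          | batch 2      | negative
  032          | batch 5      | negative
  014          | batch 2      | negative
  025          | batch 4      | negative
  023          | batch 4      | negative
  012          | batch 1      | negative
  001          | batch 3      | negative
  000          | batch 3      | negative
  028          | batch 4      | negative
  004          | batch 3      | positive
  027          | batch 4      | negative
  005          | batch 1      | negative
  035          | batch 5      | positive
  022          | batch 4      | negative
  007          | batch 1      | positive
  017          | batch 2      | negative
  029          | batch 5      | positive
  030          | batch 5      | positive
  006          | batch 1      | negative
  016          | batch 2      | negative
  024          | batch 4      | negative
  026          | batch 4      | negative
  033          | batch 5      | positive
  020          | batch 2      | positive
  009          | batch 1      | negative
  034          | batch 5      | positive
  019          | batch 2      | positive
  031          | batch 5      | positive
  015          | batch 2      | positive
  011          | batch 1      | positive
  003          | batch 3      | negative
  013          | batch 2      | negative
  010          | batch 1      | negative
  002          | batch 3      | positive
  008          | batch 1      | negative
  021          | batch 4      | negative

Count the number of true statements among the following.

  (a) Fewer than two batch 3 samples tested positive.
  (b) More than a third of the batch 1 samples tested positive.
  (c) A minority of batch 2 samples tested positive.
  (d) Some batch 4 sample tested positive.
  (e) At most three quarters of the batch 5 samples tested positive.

1

(a) batch 3: |A| = 5, |A ∩ B| = 2; needs |A ∩ B| < 2 — false.
(b) batch 1: |A| = 8, |A ∩ B| = 2; needs |A ∩ B| / |A| > 1/3 — false.
(c) batch 2: |A| = 8, |A ∩ B| = 3; needs |A ∩ B| < |A ∖ B| — true.
(d) batch 4: |A| = 8, |A ∩ B| = 0; needs A ∩ B ≠ ∅ (|A ∩ B| ≥ 1) — false.
(e) batch 5: |A| = 8, |A ∩ B| = 7; needs |A ∩ B| / |A| ≤ 3/4 — false.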